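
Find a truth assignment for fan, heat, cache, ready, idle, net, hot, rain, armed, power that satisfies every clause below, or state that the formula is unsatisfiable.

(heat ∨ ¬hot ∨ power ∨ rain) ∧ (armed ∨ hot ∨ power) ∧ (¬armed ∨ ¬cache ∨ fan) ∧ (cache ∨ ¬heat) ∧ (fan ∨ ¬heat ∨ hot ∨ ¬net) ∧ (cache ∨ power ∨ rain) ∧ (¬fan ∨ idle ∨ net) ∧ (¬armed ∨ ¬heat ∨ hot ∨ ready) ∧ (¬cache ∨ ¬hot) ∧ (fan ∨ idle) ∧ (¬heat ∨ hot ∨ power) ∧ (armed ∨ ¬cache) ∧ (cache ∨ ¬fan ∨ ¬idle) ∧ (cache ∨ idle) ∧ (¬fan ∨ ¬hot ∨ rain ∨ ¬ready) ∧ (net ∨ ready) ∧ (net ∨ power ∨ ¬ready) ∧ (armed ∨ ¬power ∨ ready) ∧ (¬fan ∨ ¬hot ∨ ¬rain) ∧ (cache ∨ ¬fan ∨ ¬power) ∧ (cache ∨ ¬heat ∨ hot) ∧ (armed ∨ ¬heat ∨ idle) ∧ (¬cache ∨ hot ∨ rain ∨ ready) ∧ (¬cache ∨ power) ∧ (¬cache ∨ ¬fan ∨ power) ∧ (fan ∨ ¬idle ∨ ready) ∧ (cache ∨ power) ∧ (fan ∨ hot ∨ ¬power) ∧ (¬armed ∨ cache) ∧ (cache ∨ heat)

fan = True, heat = False, cache = True, ready = True, idle = True, net = True, hot = False, rain = True, armed = True, power = True

Set fan = True.
Set heat = False.
  then (cache ∨ heat) forces cache = True.
  then (¬cache ∨ ¬hot) forces hot = False.
  then (armed ∨ ¬cache) forces armed = True.
  then (¬cache ∨ power) forces power = True.
Set ready = True.
Set idle = True.
Set net = True.
Set rain = True.
All clauses satisfied.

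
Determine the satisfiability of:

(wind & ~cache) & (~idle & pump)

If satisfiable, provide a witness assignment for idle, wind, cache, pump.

idle: False, wind: True, cache: False, pump: True

  wind & ~cache = True
    ~cache = True
  ~idle & pump = True
    ~idle = True
Both conjuncts True, so the formula holds.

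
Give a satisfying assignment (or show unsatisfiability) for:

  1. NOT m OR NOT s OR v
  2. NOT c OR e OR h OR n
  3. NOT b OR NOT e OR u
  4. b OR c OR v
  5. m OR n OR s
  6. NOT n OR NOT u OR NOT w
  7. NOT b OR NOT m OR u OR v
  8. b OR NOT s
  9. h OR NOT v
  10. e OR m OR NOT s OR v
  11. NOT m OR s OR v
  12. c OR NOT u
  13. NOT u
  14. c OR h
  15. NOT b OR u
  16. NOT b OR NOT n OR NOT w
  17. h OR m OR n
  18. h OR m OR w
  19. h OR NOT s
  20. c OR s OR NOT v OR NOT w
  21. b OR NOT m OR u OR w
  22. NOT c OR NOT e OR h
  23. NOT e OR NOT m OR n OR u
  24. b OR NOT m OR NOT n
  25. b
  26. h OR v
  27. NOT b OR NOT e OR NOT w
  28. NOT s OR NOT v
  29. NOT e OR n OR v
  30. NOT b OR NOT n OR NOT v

Case b = True:
  (NOT u) forces u = False.
  Clause (NOT b OR u) is falsified — contradiction.
Case b = False:
  Clause (b) is falsified — contradiction.
Both cases fail, so the formula is unsatisfiable.

No satisfying assignment exists.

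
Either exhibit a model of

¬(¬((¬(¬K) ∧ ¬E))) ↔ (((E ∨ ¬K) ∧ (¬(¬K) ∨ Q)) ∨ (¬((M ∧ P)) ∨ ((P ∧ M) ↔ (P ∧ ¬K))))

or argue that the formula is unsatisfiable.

K = True; P = True; E = False; Q = False; M = False

  ¬(¬((¬(¬K) ∧ ¬E))) ↔ (((E ∨ ¬K) ∧ (¬(¬K) ∨ Q)) ∨ (¬((M ∧ P)) ∨ ((P ∧ M) ↔ (P ∧ ¬K)))) = True
    ¬(¬((¬(¬K) ∧ ¬E))) = True
      ¬((¬(¬K) ∧ ¬E)) = False
        ¬(¬K) ∧ ¬E = True
          ¬(¬K) = True
            ¬K = False
          ¬E = True
    ((E ∨ ¬K) ∧ (¬(¬K) ∨ Q)) ∨ (¬((M ∧ P)) ∨ ((P ∧ M) ↔ (P ∧ ¬K))) = True
      (E ∨ ¬K) ∧ (¬(¬K) ∨ Q) = False
        E ∨ ¬K = False
          ¬K = False
        ¬(¬K) ∨ Q = True
          ¬(¬K) = True
            ¬K = False
      ¬((M ∧ P)) ∨ ((P ∧ M) ↔ (P ∧ ¬K)) = True
        ¬((M ∧ P)) = True
          M ∧ P = False
        (P ∧ M) ↔ (P ∧ ¬K) = True
          P ∧ M = False
          P ∧ ¬K = False
            ¬K = False
The formula evaluates to True.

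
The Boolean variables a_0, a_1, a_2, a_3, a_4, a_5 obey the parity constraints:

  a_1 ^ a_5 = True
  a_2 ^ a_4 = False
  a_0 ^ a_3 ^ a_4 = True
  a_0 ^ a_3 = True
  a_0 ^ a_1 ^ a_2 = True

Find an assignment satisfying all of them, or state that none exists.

a_0=F, a_1=T, a_2=F, a_3=T, a_4=F, a_5=F

a_1 ^ a_5 = T ^ F = True ✓
a_2 ^ a_4 = F ^ F = False ✓
a_0 ^ a_3 ^ a_4 = F ^ T ^ F = True ✓
a_0 ^ a_3 = F ^ T = True ✓
a_0 ^ a_1 ^ a_2 = F ^ T ^ F = True ✓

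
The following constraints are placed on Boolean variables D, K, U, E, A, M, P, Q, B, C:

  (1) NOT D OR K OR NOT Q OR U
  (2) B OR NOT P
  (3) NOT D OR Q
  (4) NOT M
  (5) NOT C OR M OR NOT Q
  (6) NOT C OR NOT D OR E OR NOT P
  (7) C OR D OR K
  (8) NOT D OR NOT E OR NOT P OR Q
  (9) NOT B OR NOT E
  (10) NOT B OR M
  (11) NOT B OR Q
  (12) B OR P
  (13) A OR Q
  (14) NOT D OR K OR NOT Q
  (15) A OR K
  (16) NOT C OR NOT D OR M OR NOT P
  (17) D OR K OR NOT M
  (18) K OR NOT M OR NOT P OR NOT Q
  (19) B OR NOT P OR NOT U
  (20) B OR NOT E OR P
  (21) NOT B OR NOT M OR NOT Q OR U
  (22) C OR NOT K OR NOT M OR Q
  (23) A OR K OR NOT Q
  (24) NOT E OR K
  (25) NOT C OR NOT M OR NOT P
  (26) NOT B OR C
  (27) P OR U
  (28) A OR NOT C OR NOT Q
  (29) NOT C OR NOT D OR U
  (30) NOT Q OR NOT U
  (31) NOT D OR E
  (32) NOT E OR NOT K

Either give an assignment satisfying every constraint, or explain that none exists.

No satisfying assignment exists.

Case M = True:
  Clause (NOT M) is falsified — contradiction.
Case M = False:
  (NOT B OR M) forces B = False.
  (B OR NOT P) forces P = False.
  Clause (B OR P) is falsified — contradiction.
Both cases fail, so the formula is unsatisfiable.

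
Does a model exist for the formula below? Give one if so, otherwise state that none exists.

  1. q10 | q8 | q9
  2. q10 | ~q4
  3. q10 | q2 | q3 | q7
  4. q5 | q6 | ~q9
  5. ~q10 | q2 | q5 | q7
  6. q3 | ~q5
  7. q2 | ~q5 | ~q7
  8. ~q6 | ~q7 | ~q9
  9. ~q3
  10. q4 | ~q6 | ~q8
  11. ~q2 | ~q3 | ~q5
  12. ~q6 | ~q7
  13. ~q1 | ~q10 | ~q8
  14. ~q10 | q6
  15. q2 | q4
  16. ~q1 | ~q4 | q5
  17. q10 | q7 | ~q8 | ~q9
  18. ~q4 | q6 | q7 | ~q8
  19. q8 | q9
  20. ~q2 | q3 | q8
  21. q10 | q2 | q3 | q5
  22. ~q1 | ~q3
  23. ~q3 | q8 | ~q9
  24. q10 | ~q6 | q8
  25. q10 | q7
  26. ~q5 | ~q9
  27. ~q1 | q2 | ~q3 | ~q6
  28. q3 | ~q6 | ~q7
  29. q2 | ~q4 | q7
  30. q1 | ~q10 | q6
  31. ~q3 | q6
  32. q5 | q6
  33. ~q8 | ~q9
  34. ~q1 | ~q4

Unit clause (~q3) forces q3 = False.
In (q3 | ~q5) only ~q5 is left, so q5 = False.
In (q5 | q6) only q6 is left, so q6 = True.
In (~q6 | ~q7) only ~q7 is left, so q7 = False.
In (q10 | q7) only q10 is left, so q10 = True.
In (~q10 | q2 | q5 | q7) only q2 is left, so q2 = True.
In (~q2 | q3 | q8) only q8 is left, so q8 = True.
In (~q8 | ~q9) only ~q9 is left, so q9 = False.
In (q4 | ~q6 | ~q8) only q4 is left, so q4 = True.
In (~q1 | ~q10 | ~q8) only ~q1 is left, so q1 = False.
All clauses satisfied.

q1=F; q2=T; q3=F; q4=T; q5=F; q6=T; q7=F; q8=T; q9=F; q10=T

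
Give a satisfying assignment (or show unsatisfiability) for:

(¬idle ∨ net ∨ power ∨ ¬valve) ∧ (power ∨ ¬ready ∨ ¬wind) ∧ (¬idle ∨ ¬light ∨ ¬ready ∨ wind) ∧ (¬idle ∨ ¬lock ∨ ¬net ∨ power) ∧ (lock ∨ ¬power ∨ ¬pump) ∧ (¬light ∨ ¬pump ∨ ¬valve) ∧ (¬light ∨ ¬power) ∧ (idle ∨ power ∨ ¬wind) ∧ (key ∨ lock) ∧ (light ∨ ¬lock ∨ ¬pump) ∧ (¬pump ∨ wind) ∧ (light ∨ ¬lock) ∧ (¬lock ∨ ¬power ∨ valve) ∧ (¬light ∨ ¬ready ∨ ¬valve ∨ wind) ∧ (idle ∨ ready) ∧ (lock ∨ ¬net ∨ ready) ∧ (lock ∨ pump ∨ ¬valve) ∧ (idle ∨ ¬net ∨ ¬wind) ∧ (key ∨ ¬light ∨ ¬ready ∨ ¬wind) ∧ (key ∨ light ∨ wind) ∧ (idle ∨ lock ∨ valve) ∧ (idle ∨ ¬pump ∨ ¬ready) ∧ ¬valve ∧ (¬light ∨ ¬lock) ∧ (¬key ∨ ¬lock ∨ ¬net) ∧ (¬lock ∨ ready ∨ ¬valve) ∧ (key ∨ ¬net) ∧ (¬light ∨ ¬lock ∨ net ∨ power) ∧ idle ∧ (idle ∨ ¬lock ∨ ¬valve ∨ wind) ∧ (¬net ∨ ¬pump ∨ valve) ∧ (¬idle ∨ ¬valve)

ready=T, light=F, key=T, valve=F, net=T, wind=F, power=F, idle=T, lock=F, pump=F

Unit clause (¬valve) forces valve = False.
Unit clause (idle) forces idle = True.
Set ready = True.
Try light = True:
  (¬idle ∨ ¬light ∨ ¬ready ∨ wind) forces wind = True.
  (power ∨ ¬ready ∨ ¬wind) forces power = True.
  clause (¬light ∨ ¬power) is falsified — backtrack.
So light = False.
  then (light ∨ ¬lock) forces lock = False.
  then (key ∨ lock) forces key = True.
Set net = True.
  then (¬net ∨ ¬pump ∨ valve) forces pump = False.
Set wind = False.
Set power = False.
All clauses satisfied.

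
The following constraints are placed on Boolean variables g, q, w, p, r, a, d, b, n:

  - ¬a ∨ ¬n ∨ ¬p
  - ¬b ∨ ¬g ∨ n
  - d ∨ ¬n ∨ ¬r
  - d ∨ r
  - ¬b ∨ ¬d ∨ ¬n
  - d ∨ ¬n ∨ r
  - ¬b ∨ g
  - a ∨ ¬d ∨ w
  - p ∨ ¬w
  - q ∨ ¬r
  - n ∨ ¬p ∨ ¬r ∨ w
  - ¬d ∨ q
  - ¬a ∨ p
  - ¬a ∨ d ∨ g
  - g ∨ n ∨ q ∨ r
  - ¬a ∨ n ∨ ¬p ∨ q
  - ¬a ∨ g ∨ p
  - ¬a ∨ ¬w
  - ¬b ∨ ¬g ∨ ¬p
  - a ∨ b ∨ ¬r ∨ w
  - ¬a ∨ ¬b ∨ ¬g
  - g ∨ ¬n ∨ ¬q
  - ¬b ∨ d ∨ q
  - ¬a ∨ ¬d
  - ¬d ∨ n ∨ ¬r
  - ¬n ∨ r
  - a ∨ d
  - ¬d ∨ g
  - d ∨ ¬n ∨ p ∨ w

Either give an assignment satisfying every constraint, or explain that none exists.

g = True, q = True, w = True, p = True, r = False, a = False, d = True, b = False, n = False

Set g = True.
Try q = False:
  (q ∨ ¬r) forces r = False.
  (d ∨ r) forces d = True.
  clause (¬d ∨ q) is falsified — backtrack.
So q = True.
Set w = True.
  then (p ∨ ¬w) forces p = True.
  then (¬a ∨ ¬w) forces a = False.
  then (¬b ∨ ¬g ∨ ¬p) forces b = False.
  then (a ∨ d) forces d = True.
Set r = False.
  then (¬n ∨ r) forces n = False.
All clauses satisfied.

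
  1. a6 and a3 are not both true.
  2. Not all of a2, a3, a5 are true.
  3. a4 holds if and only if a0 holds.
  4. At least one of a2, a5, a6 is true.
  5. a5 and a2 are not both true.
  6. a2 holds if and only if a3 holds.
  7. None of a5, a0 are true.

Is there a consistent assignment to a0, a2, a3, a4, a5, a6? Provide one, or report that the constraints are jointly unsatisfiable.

a0=F, a2=F, a3=F, a4=F, a5=F, a6=T

  (1) a6=T, a3=F — not both ✓
  (2) {a2, a3, a5}: 0/3 true — not all ✓
  (3) a4=F, a0=F — same ✓
  (4) {a2, a5, a6}: 1 true — at least one ✓
  (5) a5=F, a2=F — not both ✓
  (6) a2=F, a3=F — same ✓
  (7) {a5, a0}: 0 true — none ✓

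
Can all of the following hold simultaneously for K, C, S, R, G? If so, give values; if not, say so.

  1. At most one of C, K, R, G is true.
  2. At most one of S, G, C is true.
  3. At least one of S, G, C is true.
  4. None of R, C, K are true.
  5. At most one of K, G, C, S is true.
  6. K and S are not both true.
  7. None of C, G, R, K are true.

K=F, C=F, S=T, R=F, G=F

  (1) {C, K, R, G}: 0 true — at most one ✓
  (2) {S, G, C}: 1 true — at most one ✓
  (3) {S, G, C}: 1 true — at least one ✓
  (4) {R, C, K}: 0 true — none ✓
  (5) {K, G, C, S}: 1 true — at most one ✓
  (6) K=F, S=T — not both ✓
  (7) {C, G, R, K}: 0 true — none ✓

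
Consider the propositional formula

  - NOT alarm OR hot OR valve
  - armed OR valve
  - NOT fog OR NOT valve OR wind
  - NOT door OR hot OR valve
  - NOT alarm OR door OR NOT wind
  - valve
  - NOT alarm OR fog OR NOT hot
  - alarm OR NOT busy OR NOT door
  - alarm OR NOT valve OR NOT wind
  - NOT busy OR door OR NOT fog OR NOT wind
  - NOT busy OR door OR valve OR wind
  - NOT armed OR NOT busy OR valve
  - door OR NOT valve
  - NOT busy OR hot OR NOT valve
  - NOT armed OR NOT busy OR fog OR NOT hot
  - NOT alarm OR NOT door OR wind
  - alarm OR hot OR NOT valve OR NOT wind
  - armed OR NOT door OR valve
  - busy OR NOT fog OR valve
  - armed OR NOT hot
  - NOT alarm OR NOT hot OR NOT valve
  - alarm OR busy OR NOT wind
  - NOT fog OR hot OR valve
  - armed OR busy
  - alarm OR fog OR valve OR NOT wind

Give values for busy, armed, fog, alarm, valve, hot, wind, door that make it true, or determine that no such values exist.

Unit clause (valve) forces valve = True.
In (door OR NOT valve) only door is left, so door = True.
Set busy = False.
  then (armed OR busy) forces armed = True.
Set fog = True.
  then (NOT fog OR NOT valve OR wind) forces wind = True.
  then (alarm OR NOT valve OR NOT wind) forces alarm = True.
  then (NOT alarm OR NOT hot OR NOT valve) forces hot = False.
All clauses satisfied.

busy = False; armed = True; fog = True; alarm = True; valve = True; hot = False; wind = True; door = True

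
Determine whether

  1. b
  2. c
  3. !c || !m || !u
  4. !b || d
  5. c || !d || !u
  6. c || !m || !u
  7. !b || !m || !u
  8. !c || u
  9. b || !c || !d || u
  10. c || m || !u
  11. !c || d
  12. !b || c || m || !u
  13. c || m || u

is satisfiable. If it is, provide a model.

c = True; u = True; b = True; d = True; m = False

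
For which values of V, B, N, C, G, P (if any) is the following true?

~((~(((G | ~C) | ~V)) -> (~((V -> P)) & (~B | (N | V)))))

V = True; B = False; N = True; C = True; G = False; P = True

  ~((~(((G | ~C) | ~V)) -> (~((V -> P)) & (~B | (N | V))))) = True
    ~(((G | ~C) | ~V)) -> (~((V -> P)) & (~B | (N | V))) = False
      ~(((G | ~C) | ~V)) = True
        (G | ~C) | ~V = False
          G | ~C = False
            ~C = False
          ~V = False
      ~((V -> P)) & (~B | (N | V)) = False
        ~((V -> P)) = False
          V -> P = True
        ~B | (N | V) = True
          ~B = True
          N | V = True
The formula evaluates to True.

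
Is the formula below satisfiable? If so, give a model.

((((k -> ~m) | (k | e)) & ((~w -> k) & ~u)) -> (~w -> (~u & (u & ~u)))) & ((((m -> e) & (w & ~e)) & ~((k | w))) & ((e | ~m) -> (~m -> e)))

UNSATISFIABLE

Case w = True: the conjunct ~((k | w)) becomes ~((k | True)) = False.
Case w = False: the conjunct w is False.
Both cases fail — unsatisfiable.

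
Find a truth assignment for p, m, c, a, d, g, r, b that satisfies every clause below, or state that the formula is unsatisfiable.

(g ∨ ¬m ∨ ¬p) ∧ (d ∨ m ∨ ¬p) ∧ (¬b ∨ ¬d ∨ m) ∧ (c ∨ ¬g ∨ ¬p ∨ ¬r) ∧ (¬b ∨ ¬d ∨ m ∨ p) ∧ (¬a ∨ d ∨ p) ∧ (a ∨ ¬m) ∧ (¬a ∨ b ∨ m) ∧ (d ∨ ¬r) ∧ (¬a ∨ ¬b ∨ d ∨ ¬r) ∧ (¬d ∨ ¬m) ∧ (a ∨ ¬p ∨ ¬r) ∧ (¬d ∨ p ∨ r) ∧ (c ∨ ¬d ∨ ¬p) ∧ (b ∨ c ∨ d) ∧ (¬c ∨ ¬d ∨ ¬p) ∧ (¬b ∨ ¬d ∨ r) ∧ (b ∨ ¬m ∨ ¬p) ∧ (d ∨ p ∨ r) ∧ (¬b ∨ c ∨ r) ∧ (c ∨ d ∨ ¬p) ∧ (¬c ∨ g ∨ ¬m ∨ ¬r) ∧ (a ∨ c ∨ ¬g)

p=F, m=F, c=F, a=F, d=T, g=F, r=T, b=F

Set p = False.
Try m = True:
  (a ∨ ¬m) forces a = True.
  (¬a ∨ d ∨ p) forces d = True.
  clause (¬d ∨ ¬m) is falsified — backtrack.
So m = False.
Set c = False.
Set a = False.
  then (a ∨ c ∨ ¬g) forces g = False.
Set d = True.
  then (¬b ∨ ¬d ∨ m) forces b = False.
  then (¬d ∨ p ∨ r) forces r = True.
All clauses satisfied.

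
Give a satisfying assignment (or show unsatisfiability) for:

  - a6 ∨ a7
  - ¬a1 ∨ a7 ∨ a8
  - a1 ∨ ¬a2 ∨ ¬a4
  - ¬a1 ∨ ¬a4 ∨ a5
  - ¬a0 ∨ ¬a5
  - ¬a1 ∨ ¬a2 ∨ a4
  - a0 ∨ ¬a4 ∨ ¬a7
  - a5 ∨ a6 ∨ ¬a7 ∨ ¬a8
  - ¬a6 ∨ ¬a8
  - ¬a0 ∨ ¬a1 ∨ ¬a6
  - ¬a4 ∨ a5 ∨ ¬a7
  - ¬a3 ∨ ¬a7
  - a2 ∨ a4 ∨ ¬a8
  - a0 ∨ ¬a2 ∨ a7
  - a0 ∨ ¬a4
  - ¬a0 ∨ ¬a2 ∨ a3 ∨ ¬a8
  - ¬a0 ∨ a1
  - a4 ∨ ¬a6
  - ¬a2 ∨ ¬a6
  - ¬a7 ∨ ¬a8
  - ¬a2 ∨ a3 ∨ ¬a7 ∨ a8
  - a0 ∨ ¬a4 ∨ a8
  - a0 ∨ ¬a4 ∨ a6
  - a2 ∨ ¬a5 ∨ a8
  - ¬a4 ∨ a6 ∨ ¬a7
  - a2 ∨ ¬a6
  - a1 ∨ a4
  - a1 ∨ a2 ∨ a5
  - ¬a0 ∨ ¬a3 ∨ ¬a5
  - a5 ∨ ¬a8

a0: True, a1: True, a2: False, a3: False, a4: False, a5: False, a6: False, a7: True, a8: False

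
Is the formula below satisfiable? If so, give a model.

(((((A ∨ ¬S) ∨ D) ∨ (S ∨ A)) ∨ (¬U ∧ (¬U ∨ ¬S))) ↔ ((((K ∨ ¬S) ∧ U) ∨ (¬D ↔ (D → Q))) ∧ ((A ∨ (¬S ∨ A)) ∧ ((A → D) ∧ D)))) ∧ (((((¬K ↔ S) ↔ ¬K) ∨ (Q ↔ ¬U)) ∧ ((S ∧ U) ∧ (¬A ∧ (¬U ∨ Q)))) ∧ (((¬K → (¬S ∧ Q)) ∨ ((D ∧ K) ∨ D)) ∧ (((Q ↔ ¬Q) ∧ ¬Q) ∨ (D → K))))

Case S = True: the formula simplifies to (((K ∧ U) ∨ (¬D ↔ (D → Q))) ∧ ((A ∨ A) ∧ ((A → D) ∧ D))) ∧ ((((¬K ↔ ¬K) ∨ (Q ↔ ¬U)) ∧ (U ∧ (¬A ∧ (¬U ∨ Q)))) ∧ ((K ∨ ((D ∧ K) ∨ D)) ∧ (((Q ↔ ¬Q) ∧ ¬Q) ∨ (D → K)))).
  A = True: the conjunct ¬A is False.
  A = False: the conjunct A ∨ A becomes False ∨ False = False.
Case S = False: the conjunct S is False.
Both cases fail — unsatisfiable.

UNSATISFIABLE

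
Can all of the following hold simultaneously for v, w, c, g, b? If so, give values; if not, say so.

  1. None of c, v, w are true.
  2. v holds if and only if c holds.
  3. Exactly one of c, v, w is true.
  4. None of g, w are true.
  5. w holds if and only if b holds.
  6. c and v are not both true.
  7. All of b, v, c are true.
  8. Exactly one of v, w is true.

Unsatisfiable — no assignment works.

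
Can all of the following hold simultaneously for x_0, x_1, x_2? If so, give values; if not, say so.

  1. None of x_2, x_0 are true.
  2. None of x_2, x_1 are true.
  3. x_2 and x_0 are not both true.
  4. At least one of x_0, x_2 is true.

Case x_0 = True:
  Constraint (1) is violated (x_0=T) — contradiction.
Case x_0 = False:
  (1) forces x_2 = False.
  Constraint (4) is violated (x_0=F, x_2=F) — contradiction.
Both cases fail — unsatisfiable.

Unsatisfiable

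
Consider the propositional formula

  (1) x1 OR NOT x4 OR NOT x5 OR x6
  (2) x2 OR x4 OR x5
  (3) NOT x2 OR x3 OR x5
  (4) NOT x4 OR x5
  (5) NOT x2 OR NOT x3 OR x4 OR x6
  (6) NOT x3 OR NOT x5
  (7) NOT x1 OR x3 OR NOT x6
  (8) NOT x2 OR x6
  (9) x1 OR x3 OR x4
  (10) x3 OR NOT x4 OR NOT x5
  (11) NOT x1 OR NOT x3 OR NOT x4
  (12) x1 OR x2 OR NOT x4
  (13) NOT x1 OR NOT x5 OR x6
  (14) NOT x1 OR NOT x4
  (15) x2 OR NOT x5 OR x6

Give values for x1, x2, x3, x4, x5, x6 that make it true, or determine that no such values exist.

Set x1 = False.
Set x2 = True.
  then (NOT x2 OR x6) forces x6 = True.
Try x3 = False:
  (NOT x2 OR x3 OR x5) forces x5 = True.
  (x1 OR x3 OR x4) forces x4 = True.
  clause (x3 OR NOT x4 OR NOT x5) is falsified — backtrack.
So x3 = True.
  then (NOT x3 OR NOT x5) forces x5 = False.
  then (NOT x4 OR x5) forces x4 = False.
All clauses satisfied.

x1: False, x2: True, x3: True, x4: False, x5: False, x6: True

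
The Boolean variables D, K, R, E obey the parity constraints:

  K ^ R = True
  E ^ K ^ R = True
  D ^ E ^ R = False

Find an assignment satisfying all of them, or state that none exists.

D = True; K = False; R = True; E = False

K ^ R = F ^ T = True ✓
E ^ K ^ R = F ^ F ^ T = True ✓
D ^ E ^ R = T ^ F ^ T = False ✓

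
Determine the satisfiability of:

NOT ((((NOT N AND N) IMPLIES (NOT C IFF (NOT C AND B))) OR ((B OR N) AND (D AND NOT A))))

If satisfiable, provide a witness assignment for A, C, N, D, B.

Case N = True: the formula becomes NOT ((True OR (D AND NOT A))) = False.
Case N = False: the formula becomes NOT ((True OR (B AND (D AND NOT A)))) = False.
Both cases fail — unsatisfiable.

UNSATISFIABLE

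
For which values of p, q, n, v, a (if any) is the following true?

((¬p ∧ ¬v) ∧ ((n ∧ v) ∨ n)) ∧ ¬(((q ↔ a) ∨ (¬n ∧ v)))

p=F, q=F, n=T, v=F, a=T

  (¬p ∧ ¬v) ∧ ((n ∧ v) ∨ n) = True
    ¬p ∧ ¬v = True
      ¬p = True
      ¬v = True
    (n ∧ v) ∨ n = True
      n ∧ v = False
  ¬(((q ↔ a) ∨ (¬n ∧ v))) = True
    (q ↔ a) ∨ (¬n ∧ v) = False
      q ↔ a = False
      ¬n ∧ v = False
        ¬n = False
Both conjuncts True, so the formula holds.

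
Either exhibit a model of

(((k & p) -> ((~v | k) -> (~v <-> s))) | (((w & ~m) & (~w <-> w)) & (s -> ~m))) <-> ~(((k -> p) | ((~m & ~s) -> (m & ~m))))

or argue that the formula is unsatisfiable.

v=T; p=T; s=T; k=T; m=F; w=F

  (((k & p) -> ((~v | k) -> (~v <-> s))) | (((w & ~m) & (~w <-> w)) & (s -> ~m))) <-> ~(((k -> p) | ((~m & ~s) -> (m & ~m)))) = True
    ((k & p) -> ((~v | k) -> (~v <-> s))) | (((w & ~m) & (~w <-> w)) & (s -> ~m)) = False
      (k & p) -> ((~v | k) -> (~v <-> s)) = False
        k & p = True
        (~v | k) -> (~v <-> s) = False
          ~v | k = True
            ~v = False
          ~v <-> s = False
            ~v = False
      ((w & ~m) & (~w <-> w)) & (s -> ~m) = False
        (w & ~m) & (~w <-> w) = False
          w & ~m = False
            ~m = True
          ~w <-> w = False
            ~w = True
        s -> ~m = True
          ~m = True
    ~(((k -> p) | ((~m & ~s) -> (m & ~m)))) = False
      (k -> p) | ((~m & ~s) -> (m & ~m)) = True
        k -> p = True
        (~m & ~s) -> (m & ~m) = True
          ~m & ~s = False
            ~m = True
            ~s = False
          m & ~m = False
            ~m = True
The formula evaluates to True.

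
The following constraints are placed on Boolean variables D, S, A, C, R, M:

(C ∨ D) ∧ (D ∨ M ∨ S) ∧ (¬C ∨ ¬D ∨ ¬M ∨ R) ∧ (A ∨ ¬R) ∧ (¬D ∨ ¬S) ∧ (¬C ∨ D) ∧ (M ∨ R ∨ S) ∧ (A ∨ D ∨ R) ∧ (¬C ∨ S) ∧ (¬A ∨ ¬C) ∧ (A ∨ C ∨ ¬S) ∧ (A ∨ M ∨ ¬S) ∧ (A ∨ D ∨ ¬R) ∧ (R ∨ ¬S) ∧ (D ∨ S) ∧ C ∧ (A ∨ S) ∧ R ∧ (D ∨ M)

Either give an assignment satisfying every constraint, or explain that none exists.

Case A = True:
  (¬A ∨ ¬C) forces C = False.
  Clause (C) is falsified — contradiction.
Case A = False:
  (A ∨ ¬R) forces R = False.
  Clause (R) is falsified — contradiction.
Both cases fail, so the formula is unsatisfiable.

UNSATISFIABLE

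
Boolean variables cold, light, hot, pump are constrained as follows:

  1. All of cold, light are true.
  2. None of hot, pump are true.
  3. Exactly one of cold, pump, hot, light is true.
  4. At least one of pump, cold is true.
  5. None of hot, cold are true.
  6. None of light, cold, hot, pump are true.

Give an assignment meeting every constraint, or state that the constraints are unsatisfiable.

The formula is unsatisfiable.

Case cold = True:
  Constraint (5) is violated (cold=T) — contradiction.
Case cold = False:
  Constraint (1) is violated (cold=F) — contradiction.
Both cases fail — unsatisfiable.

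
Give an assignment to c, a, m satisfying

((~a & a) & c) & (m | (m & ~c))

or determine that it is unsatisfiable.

The formula is unsatisfiable.

Case a = True: the conjunct ~a is False.
Case a = False: the conjunct a is False.
Both cases fail — unsatisfiable.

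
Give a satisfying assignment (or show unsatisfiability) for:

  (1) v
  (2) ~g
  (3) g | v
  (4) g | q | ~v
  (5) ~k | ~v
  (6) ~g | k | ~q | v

Unit clause (v) forces v = True.
Unit clause (~g) forces g = False.
In (g | q | ~v) only q is left, so q = True.
In (~k | ~v) only ~k is left, so k = False.
All clauses satisfied.

v = True, k = False, q = True, g = False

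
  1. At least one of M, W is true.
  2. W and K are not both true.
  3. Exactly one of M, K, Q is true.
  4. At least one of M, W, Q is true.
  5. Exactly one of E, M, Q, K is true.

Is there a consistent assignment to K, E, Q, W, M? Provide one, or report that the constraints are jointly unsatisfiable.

K = False, E = False, Q = True, W = True, M = False

  (1) {M, W}: 1 true — at least one ✓
  (2) W=T, K=F — not both ✓
  (3) {M, K, Q}: 1 true — exactly one ✓
  (4) {M, W, Q}: 2 true — at least one ✓
  (5) {E, M, Q, K}: 1 true — exactly one ✓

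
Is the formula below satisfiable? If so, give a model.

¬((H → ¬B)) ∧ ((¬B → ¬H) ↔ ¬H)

No satisfying assignment exists.

Case B = True: the formula simplifies to ¬(¬H) ∧ ¬H.
  H = True: the conjunct ¬H is False.
  H = False: the conjunct ¬(¬H) becomes ¬(¬False) = False.
Case B = False: the conjunct ¬((H → ¬B)) becomes ¬((H → True)) = False.
Both cases fail — unsatisfiable.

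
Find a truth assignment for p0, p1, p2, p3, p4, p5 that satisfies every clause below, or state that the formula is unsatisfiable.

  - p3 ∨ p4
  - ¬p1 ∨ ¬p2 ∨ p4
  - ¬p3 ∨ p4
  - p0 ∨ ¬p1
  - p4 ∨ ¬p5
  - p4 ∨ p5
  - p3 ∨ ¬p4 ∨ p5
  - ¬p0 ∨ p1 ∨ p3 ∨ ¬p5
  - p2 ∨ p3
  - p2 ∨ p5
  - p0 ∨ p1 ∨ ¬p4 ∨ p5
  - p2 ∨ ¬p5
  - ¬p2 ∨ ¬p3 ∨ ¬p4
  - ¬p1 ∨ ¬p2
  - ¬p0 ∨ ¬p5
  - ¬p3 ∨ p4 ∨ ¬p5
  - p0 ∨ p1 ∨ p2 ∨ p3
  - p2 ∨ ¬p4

Try p0 = True:
  (¬p0 ∨ ¬p5) forces p5 = False.
  (p4 ∨ p5) forces p4 = True.
  (p3 ∨ ¬p4 ∨ p5) forces p3 = True.
  (p2 ∨ p5) forces p2 = True.
  clause (¬p2 ∨ ¬p3 ∨ ¬p4) is falsified — backtrack.
So p0 = False.
  then (p0 ∨ ¬p1) forces p1 = False.
Set p2 = True.
Set p3 = False.
  then (p3 ∨ p4) forces p4 = True.
  then (p3 ∨ ¬p4 ∨ p5) forces p5 = True.
All clauses satisfied.

p0 = False; p1 = False; p2 = True; p3 = False; p4 = True; p5 = True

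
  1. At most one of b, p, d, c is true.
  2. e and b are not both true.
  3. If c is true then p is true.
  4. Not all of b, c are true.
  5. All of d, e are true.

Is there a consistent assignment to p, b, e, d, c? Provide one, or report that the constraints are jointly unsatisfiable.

p: False, b: False, e: True, d: True, c: False

  (1) {b, p, d, c}: 1 true — at most one ✓
  (2) e=T, b=F — not both ✓
  (3) c=F ⇒ p: vacuous ✓
  (4) {b, c}: 0/2 true — not all ✓
  (5) {d, e}: all 2 true ✓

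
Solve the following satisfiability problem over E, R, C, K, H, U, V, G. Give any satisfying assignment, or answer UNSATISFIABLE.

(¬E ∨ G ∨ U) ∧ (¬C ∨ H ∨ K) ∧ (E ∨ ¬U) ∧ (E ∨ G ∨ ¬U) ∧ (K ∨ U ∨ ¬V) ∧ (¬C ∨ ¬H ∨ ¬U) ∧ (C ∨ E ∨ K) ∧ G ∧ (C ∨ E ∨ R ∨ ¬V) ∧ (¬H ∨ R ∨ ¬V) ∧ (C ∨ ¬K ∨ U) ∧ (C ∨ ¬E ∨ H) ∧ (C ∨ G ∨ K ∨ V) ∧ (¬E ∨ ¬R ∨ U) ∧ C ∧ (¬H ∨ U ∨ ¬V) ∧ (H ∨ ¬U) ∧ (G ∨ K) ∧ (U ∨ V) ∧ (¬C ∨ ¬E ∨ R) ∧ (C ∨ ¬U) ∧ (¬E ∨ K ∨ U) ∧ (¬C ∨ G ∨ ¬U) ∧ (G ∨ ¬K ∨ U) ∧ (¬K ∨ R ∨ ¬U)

E: False; R: False; C: True; K: True; H: False; U: False; V: True; G: True

Unit clause (G) forces G = True.
Unit clause (C) forces C = True.
Try E = True:
  (¬C ∨ ¬E ∨ R) forces R = True.
  (¬E ∨ ¬R ∨ U) forces U = True.
  (¬C ∨ ¬H ∨ ¬U) forces H = False.
  clause (H ∨ ¬U) is falsified — backtrack.
So E = False.
  then (E ∨ ¬U) forces U = False.
  then (U ∨ V) forces V = True.
  then (K ∨ U ∨ ¬V) forces K = True.
  then (¬H ∨ U ∨ ¬V) forces H = False.
Set R = False.
All clauses satisfied.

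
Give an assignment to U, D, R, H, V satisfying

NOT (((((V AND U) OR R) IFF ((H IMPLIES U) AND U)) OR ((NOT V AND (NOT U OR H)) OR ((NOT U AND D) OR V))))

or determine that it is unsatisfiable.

U=T, D=F, R=F, H=F, V=F

  NOT (((((V AND U) OR R) IFF ((H IMPLIES U) AND U)) OR ((NOT V AND (NOT U OR H)) OR ((NOT U AND D) OR V)))) = True
    (((V AND U) OR R) IFF ((H IMPLIES U) AND U)) OR ((NOT V AND (NOT U OR H)) OR ((NOT U AND D) OR V)) = False
      ((V AND U) OR R) IFF ((H IMPLIES U) AND U) = False
        (V AND U) OR R = False
          V AND U = False
        (H IMPLIES U) AND U = True
          H IMPLIES U = True
      (NOT V AND (NOT U OR H)) OR ((NOT U AND D) OR V) = False
        NOT V AND (NOT U OR H) = False
          NOT V = True
          NOT U OR H = False
            NOT U = False
        (NOT U AND D) OR V = False
          NOT U AND D = False
            NOT U = False
The formula evaluates to True.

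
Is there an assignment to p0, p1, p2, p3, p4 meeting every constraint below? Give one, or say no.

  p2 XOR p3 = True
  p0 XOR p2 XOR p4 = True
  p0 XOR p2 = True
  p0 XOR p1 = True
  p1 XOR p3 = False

Adding constraints 1, 3, 4, 5 mod 2: every variable appears an even number of times on the left, so the left side is 0.
But the right sides sum to 1 (mod 2). 0 ≠ 1 — the system is inconsistent.

Unsatisfiable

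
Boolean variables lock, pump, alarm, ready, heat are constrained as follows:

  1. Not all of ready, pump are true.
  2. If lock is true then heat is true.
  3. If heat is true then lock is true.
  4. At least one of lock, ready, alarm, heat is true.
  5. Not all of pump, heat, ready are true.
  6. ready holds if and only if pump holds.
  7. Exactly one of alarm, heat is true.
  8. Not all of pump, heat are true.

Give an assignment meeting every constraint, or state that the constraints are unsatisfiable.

lock = False; pump = False; alarm = True; ready = False; heat = False

  (1) {ready, pump}: 0/2 true — not all ✓
  (2) lock=F ⇒ heat: vacuous ✓
  (3) heat=F ⇒ lock: vacuous ✓
  (4) {lock, ready, alarm, heat}: 1 true — at least one ✓
  (5) {pump, heat, ready}: 0/3 true — not all ✓
  (6) ready=F, pump=F — same ✓
  (7) {alarm, heat}: 1 true — exactly one ✓
  (8) {pump, heat}: 0/2 true — not all ✓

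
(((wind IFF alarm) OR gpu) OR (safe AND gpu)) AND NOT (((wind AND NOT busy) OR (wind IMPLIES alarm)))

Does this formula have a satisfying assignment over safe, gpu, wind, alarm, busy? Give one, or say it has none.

safe = False; gpu = True; wind = True; alarm = False; busy = True

  ((wind IFF alarm) OR gpu) OR (safe AND gpu) = True
    (wind IFF alarm) OR gpu = True
      wind IFF alarm = False
    safe AND gpu = False
  NOT (((wind AND NOT busy) OR (wind IMPLIES alarm))) = True
    (wind AND NOT busy) OR (wind IMPLIES alarm) = False
      wind AND NOT busy = False
        NOT busy = False
      wind IMPLIES alarm = False
Both conjuncts True, so the formula holds.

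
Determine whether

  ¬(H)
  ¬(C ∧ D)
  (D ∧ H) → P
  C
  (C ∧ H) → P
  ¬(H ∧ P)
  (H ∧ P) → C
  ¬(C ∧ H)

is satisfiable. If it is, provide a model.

H = False, D = False, C = True, P = True

Unit clause (¬H) forces H = False.
Unit clause (C) forces C = True.
In (¬C ∨ ¬D) only ¬D is left, so D = False.
Set P = True.
Check each clause:
  (¬H): ¬H holds.
  (C): C holds.
  (¬D ∨ ¬H ∨ P): ¬D holds.
  (¬H ∨ ¬P): ¬H holds.
  (¬C ∨ ¬D): ¬D holds.
  (C ∨ ¬H ∨ ¬P): C holds.
  (¬C ∨ ¬H): ¬H holds.
  (¬C ∨ ¬H ∨ P): ¬H holds.
All clauses satisfied.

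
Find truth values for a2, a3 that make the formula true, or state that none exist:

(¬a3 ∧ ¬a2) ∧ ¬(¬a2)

No satisfying assignment exists.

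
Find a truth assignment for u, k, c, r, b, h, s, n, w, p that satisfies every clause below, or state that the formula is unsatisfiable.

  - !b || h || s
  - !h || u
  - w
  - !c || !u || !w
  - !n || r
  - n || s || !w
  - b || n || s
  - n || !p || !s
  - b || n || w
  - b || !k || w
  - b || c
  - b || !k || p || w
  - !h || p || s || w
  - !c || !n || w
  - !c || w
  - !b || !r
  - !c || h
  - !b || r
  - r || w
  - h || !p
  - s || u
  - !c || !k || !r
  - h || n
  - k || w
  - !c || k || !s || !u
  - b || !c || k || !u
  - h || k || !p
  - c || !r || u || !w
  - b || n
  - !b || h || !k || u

Unsatisfiable — no assignment works.

Case c = True:
  (w) forces w = True.
  (!c || !u || !w) forces u = False.
  (!h || u) forces h = False.
  Clause (!c || h) is falsified — contradiction.
Case c = False:
  (w) forces w = True.
  (b || c) forces b = True.
  (!b || !r) forces r = False.
  Clause (!b || r) is falsified — contradiction.
Both cases fail, so the formula is unsatisfiable.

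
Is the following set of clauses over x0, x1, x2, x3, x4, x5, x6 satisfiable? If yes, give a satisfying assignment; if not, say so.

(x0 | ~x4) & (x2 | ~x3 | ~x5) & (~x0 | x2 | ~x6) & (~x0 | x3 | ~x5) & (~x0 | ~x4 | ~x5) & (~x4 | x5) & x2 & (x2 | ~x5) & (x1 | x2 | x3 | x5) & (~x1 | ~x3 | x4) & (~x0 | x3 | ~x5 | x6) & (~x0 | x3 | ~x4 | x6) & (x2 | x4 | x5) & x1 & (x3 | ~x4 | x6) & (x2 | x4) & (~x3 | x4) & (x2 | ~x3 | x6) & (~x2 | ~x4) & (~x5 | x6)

x0=T; x1=T; x2=T; x3=F; x4=F; x5=F; x6=F

Unit clause (x2) forces x2 = True.
Unit clause (x1) forces x1 = True.
In (~x2 | ~x4) only ~x4 is left, so x4 = False.
In (~x1 | ~x3 | x4) only ~x3 is left, so x3 = False.
Set x0 = True.
  then (~x0 | x3 | ~x5) forces x5 = False.
Set x6 = False.
All clauses satisfied.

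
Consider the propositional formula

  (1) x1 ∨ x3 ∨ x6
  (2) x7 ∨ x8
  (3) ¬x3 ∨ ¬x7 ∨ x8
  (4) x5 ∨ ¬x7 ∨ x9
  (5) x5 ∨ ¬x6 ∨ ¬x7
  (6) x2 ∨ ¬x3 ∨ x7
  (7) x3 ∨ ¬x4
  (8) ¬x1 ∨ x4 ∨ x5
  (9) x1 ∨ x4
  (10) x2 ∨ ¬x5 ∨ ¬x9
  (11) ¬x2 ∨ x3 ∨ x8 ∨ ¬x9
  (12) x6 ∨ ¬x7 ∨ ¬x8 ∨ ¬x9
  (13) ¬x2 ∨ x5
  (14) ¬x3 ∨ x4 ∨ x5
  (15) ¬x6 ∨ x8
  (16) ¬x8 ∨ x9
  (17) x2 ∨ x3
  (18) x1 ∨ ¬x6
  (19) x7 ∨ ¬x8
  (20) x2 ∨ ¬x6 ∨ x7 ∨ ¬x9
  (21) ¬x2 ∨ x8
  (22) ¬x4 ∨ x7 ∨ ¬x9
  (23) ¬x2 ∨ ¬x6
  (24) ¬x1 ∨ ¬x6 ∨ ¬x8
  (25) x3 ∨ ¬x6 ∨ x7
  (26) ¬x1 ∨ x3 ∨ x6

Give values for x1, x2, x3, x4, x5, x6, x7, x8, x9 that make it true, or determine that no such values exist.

The formula is unsatisfiable.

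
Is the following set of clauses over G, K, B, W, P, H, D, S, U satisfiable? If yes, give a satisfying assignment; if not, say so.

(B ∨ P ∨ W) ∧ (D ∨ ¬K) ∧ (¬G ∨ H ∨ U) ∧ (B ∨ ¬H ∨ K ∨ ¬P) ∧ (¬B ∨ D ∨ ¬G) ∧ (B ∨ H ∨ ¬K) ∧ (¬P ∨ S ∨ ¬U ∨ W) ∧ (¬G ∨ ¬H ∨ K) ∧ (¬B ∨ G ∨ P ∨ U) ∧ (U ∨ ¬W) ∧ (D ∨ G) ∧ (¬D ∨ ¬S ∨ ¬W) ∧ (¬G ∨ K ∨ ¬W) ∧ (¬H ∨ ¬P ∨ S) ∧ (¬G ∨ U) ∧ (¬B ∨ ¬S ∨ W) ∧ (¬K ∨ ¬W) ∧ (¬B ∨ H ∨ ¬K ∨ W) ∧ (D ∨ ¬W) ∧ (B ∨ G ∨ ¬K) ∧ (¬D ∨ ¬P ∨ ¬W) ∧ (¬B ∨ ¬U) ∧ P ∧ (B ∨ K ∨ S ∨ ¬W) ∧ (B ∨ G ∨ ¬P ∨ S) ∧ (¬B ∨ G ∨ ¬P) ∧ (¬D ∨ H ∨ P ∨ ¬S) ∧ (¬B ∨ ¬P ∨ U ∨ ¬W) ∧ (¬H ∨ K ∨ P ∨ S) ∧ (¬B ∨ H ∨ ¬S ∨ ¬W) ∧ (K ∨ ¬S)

Unit clause (P) forces P = True.
Set G = True.
  then (¬G ∨ U) forces U = True.
  then (¬B ∨ ¬U) forces B = False.
Try K = False:
  (B ∨ ¬H ∨ K ∨ ¬P) forces H = False.
  (¬G ∨ K ∨ ¬W) forces W = False.
  (¬P ∨ S ∨ ¬U ∨ W) forces S = True.
  clause (K ∨ ¬S) is falsified — backtrack.
So K = True.
  then (D ∨ ¬K) forces D = True.
  then (B ∨ H ∨ ¬K) forces H = True.
  then (¬H ∨ ¬P ∨ S) forces S = True.
  then (¬K ∨ ¬W) forces W = False.
All clauses satisfied.

G: True, K: True, B: False, W: False, P: True, H: True, D: True, S: True, U: True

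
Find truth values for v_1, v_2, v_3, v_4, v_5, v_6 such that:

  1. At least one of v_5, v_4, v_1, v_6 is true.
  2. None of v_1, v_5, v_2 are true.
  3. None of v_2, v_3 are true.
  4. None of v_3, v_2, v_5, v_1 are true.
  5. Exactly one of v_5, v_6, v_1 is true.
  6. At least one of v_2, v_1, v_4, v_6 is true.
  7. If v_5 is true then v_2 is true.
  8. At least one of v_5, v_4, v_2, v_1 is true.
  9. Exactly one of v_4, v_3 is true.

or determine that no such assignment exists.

v_1 = False, v_2 = False, v_3 = False, v_4 = True, v_5 = False, v_6 = True

  (1) {v_5, v_4, v_1, v_6}: 2 true — at least one ✓
  (2) {v_1, v_5, v_2}: 0 true — none ✓
  (3) {v_2, v_3}: 0 true — none ✓
  (4) {v_3, v_2, v_5, v_1}: 0 true — none ✓
  (5) {v_5, v_6, v_1}: 1 true — exactly one ✓
  (6) {v_2, v_1, v_4, v_6}: 2 true — at least one ✓
  (7) v_5=F ⇒ v_2: vacuous ✓
  (8) {v_5, v_4, v_2, v_1}: 1 true — at least one ✓
  (9) {v_4, v_3}: 1 true — exactly one ✓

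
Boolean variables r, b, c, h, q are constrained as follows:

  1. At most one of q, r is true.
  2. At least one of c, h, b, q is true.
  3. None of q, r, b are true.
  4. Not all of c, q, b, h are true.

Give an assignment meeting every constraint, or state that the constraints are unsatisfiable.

r = False; b = False; c = True; h = True; q = False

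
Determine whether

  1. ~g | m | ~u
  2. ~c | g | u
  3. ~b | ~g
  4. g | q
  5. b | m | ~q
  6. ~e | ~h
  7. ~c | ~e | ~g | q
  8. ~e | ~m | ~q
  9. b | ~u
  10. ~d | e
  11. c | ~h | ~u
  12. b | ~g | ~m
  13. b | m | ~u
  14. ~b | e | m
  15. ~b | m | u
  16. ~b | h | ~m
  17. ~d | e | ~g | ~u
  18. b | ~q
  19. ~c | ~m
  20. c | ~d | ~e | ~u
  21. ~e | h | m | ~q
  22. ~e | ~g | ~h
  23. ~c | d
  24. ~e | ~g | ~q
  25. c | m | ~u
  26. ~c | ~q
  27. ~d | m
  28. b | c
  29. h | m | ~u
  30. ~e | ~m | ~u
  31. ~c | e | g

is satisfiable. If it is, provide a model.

q: True; g: False; e: False; m: True; d: False; c: False; b: True; u: False; h: True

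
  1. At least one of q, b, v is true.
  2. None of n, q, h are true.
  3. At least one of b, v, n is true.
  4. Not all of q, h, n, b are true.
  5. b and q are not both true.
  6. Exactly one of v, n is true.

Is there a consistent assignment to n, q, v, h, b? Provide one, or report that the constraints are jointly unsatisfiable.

n: False; q: False; v: True; h: False; b: False

  (1) {q, b, v}: 1 true — at least one ✓
  (2) {n, q, h}: 0 true — none ✓
  (3) {b, v, n}: 1 true — at least one ✓
  (4) {q, h, n, b}: 0/4 true — not all ✓
  (5) b=F, q=F — not both ✓
  (6) {v, n}: 1 true — exactly one ✓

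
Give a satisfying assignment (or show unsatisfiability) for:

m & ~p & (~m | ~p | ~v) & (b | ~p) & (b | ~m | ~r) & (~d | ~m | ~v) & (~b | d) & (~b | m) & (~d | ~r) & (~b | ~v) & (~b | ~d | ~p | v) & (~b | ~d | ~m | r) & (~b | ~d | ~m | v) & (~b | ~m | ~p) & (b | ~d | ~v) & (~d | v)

b = False, m = True, v = True, d = False, r = False, p = False

Unit clause (m) forces m = True.
Unit clause (~p) forces p = False.
Set b = False.
  then (b | ~m | ~r) forces r = False.
Set v = True.
  then (~d | ~m | ~v) forces d = False.
All clauses satisfied.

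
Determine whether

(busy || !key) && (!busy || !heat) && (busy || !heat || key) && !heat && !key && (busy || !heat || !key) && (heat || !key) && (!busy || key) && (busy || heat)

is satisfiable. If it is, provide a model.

Unsatisfiable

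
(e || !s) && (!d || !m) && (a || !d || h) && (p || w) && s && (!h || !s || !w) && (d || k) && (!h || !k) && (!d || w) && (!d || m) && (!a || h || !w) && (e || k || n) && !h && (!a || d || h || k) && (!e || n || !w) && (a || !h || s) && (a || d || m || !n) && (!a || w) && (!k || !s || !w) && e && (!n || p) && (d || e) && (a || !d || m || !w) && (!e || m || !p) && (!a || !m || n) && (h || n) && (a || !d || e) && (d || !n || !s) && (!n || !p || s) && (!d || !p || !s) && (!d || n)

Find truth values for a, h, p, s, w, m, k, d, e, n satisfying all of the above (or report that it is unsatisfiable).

Case h = True:
  Clause (!h) is falsified — contradiction.
Case h = False:
  (s) forces s = True.
  (e || !s) forces e = True.
  (h || n) forces n = True.
  (!n || p) forces p = True.
  (!e || m || !p) forces m = True.
  (!d || !m) forces d = False.
  Clause (d || !n || !s) is falsified — contradiction.
Both cases fail, so the formula is unsatisfiable.

No satisfying assignment exists.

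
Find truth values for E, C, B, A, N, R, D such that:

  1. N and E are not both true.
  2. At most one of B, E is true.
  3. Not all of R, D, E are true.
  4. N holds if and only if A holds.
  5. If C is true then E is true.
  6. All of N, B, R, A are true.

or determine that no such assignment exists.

E = False, C = False, B = True, A = True, N = True, R = True, D = False

  (1) N=T, E=F — not both ✓
  (2) {B, E}: 1 true — at most one ✓
  (3) {R, D, E}: 1/3 true — not all ✓
  (4) N=T, A=T — same ✓
  (5) C=F ⇒ E: vacuous ✓
  (6) {N, B, R, A}: all 4 true ✓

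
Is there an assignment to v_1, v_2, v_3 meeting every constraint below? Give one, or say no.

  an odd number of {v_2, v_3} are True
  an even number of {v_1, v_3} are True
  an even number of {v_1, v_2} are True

Adding constraints 1, 2, 3 mod 2: every variable appears an even number of times on the left, so the left side is 0.
But the right sides sum to 1 (mod 2). 0 ≠ 1 — the system is inconsistent.

No satisfying assignment exists.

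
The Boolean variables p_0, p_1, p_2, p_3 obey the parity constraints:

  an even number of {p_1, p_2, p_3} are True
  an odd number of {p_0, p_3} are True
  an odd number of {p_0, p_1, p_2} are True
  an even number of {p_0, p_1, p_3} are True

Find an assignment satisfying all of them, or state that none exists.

p_0=T, p_1=T, p_2=T, p_3=F

{p_1, p_2, p_3}: 2 true → even ✓
{p_0, p_3}: 1 true → odd ✓
{p_0, p_1, p_2}: 3 true → odd ✓
{p_0, p_1, p_3}: 2 true → even ✓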